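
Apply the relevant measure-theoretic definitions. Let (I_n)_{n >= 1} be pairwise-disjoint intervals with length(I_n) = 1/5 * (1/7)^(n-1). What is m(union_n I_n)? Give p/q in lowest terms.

By countable additivity of the Lebesgue measure on pairwise disjoint measurable sets,
  m(union_{n >= 1} I_n) = sum_{n >= 1} m(I_n) = sum_{n >= 1} a * r^(n-1),
  with a = 1/5 and r = 1/7.
Since 0 < r = 1/7 < 1, the geometric series converges:
  sum_{n >= 1} a * r^(n-1) = a / (1 - r).
  = 1/5 / (1 - 1/7)
  = 1/5 / (6/7)
  = 7/30.

7/30


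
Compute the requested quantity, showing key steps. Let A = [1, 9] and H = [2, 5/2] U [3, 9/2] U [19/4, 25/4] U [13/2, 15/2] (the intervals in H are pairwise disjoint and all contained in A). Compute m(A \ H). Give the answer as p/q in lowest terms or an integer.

The ambient interval has length m(A) = 9 - 1 = 8.
Since the holes are disjoint and sit inside A, by finite additivity
  m(H) = sum_i (b_i - a_i), and m(A \ H) = m(A) - m(H).
Computing the hole measures:
  m(H_1) = 5/2 - 2 = 1/2.
  m(H_2) = 9/2 - 3 = 3/2.
  m(H_3) = 25/4 - 19/4 = 3/2.
  m(H_4) = 15/2 - 13/2 = 1.
Summed: m(H) = 1/2 + 3/2 + 3/2 + 1 = 9/2.
So m(A \ H) = 8 - 9/2 = 7/2.

7/2


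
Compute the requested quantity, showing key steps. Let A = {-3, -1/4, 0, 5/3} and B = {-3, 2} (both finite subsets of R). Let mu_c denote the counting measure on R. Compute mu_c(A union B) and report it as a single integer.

Counting measure on a finite set equals cardinality. By inclusion-exclusion, |A union B| = |A| + |B| - |A cap B|.
|A| = 4, |B| = 2, |A cap B| = 1.
So mu_c(A union B) = 4 + 2 - 1 = 5.

5


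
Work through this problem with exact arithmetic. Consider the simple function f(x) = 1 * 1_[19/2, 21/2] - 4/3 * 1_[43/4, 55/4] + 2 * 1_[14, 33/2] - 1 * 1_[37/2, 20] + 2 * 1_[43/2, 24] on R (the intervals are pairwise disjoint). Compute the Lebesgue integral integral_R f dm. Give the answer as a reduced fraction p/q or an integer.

For a simple function f = sum_i c_i * 1_{A_i} with disjoint A_i,
  integral f dm = sum_i c_i * m(A_i).
Lengths of the A_i:
  m(A_1) = 21/2 - 19/2 = 1.
  m(A_2) = 55/4 - 43/4 = 3.
  m(A_3) = 33/2 - 14 = 5/2.
  m(A_4) = 20 - 37/2 = 3/2.
  m(A_5) = 24 - 43/2 = 5/2.
Contributions c_i * m(A_i):
  (1) * (1) = 1.
  (-4/3) * (3) = -4.
  (2) * (5/2) = 5.
  (-1) * (3/2) = -3/2.
  (2) * (5/2) = 5.
Total: 1 - 4 + 5 - 3/2 + 5 = 11/2.

11/2


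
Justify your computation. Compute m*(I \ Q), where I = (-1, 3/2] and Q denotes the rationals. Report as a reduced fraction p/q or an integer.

The interval I = (-1, 3/2] has m(I) = 3/2 - (-1) = 5/2 (endpoints are measure-zero, so open/closed/half-open agree). Write I = (I cap Q) u (I \ Q). The rationals in I are countable, so m*(I cap Q) = 0 (cover each rational by intervals whose total length is arbitrarily small). By countable subadditivity m*(I) <= m*(I cap Q) + m*(I \ Q), hence m*(I \ Q) >= m(I) = 5/2. The reverse inequality m*(I \ Q) <= m*(I) = 5/2 is trivial since (I \ Q) is a subset of I. Therefore m*(I \ Q) = 5/2.

5/2


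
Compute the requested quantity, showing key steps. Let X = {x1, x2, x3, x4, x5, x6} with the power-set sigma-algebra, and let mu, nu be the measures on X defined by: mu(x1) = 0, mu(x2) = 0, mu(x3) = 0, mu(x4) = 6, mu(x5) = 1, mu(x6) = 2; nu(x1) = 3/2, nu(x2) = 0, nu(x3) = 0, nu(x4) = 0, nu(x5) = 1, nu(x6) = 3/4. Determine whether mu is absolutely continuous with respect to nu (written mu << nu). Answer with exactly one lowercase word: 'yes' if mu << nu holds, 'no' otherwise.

mu << nu means: every nu-null measurable set is also mu-null; equivalently, for every atom x, if nu({x}) = 0 then mu({x}) = 0.
Checking each atom:
  x1: nu = 3/2 > 0 -> no constraint.
  x2: nu = 0, mu = 0 -> consistent with mu << nu.
  x3: nu = 0, mu = 0 -> consistent with mu << nu.
  x4: nu = 0, mu = 6 > 0 -> violates mu << nu.
  x5: nu = 1 > 0 -> no constraint.
  x6: nu = 3/4 > 0 -> no constraint.
The atom(s) x4 violate the condition (nu = 0 but mu > 0). Therefore mu is NOT absolutely continuous w.r.t. nu.

no


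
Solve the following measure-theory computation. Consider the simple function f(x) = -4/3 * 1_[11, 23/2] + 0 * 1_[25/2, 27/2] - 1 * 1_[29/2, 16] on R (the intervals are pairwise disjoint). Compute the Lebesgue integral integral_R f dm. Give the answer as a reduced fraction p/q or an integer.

For a simple function f = sum_i c_i * 1_{A_i} with disjoint A_i,
  integral f dm = sum_i c_i * m(A_i).
Lengths of the A_i:
  m(A_1) = 23/2 - 11 = 1/2.
  m(A_2) = 27/2 - 25/2 = 1.
  m(A_3) = 16 - 29/2 = 3/2.
Contributions c_i * m(A_i):
  (-4/3) * (1/2) = -2/3.
  (0) * (1) = 0.
  (-1) * (3/2) = -3/2.
Total: -2/3 + 0 - 3/2 = -13/6.

-13/6


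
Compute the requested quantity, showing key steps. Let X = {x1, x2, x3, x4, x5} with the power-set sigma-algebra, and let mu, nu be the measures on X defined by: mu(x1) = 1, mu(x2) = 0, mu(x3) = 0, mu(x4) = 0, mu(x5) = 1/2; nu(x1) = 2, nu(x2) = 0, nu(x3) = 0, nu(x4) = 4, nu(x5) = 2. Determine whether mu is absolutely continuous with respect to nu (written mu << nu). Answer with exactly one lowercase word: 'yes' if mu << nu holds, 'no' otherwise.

mu << nu means: every nu-null measurable set is also mu-null; equivalently, for every atom x, if nu({x}) = 0 then mu({x}) = 0.
Checking each atom:
  x1: nu = 2 > 0 -> no constraint.
  x2: nu = 0, mu = 0 -> consistent with mu << nu.
  x3: nu = 0, mu = 0 -> consistent with mu << nu.
  x4: nu = 4 > 0 -> no constraint.
  x5: nu = 2 > 0 -> no constraint.
No atom violates the condition. Therefore mu << nu.

yes


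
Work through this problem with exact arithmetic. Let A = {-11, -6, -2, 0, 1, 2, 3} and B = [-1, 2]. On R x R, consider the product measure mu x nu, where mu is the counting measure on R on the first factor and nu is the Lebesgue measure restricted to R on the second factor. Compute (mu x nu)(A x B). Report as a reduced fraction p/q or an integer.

For a measurable rectangle A x B, the product measure satisfies
  (mu x nu)(A x B) = mu(A) * nu(B).
  mu(A) = 7.
  nu(B) = 3.
  (mu x nu)(A x B) = 7 * 3 = 21.

21


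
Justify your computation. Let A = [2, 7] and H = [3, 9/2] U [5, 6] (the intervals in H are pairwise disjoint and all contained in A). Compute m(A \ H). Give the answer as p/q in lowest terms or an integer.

The ambient interval has length m(A) = 7 - 2 = 5.
Since the holes are disjoint and sit inside A, by finite additivity
  m(H) = sum_i (b_i - a_i), and m(A \ H) = m(A) - m(H).
Computing the hole measures:
  m(H_1) = 9/2 - 3 = 3/2.
  m(H_2) = 6 - 5 = 1.
Summed: m(H) = 3/2 + 1 = 5/2.
So m(A \ H) = 5 - 5/2 = 5/2.

5/2


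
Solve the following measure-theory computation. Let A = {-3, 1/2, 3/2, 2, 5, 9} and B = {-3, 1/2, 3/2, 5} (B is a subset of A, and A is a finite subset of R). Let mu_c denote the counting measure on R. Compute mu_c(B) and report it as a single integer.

Counting measure assigns mu_c(E) = |E| (number of elements) when E is finite.
B has 4 element(s), so mu_c(B) = 4.

4


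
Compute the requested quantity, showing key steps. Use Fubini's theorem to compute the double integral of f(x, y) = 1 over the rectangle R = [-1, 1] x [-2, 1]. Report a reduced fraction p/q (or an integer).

f(x, y) is a tensor product of a function of x and a function of y, and both factors are bounded continuous (hence Lebesgue integrable) on the rectangle, so Fubini's theorem applies:
  integral_R f d(m x m) = (integral_a1^b1 1 dx) * (integral_a2^b2 1 dy).
Inner integral in x: integral_{-1}^{1} 1 dx = (1^1 - (-1)^1)/1
  = 2.
Inner integral in y: integral_{-2}^{1} 1 dy = (1^1 - (-2)^1)/1
  = 3.
Product: (2) * (3) = 6.

6


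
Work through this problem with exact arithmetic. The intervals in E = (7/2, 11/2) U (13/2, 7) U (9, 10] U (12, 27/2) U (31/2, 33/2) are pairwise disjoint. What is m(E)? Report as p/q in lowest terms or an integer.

For pairwise disjoint intervals, m(union_i I_i) = sum_i m(I_i),
and m is invariant under swapping open/closed endpoints (single points have measure 0).
So m(E) = sum_i (b_i - a_i).
  I_1 has length 11/2 - 7/2 = 2.
  I_2 has length 7 - 13/2 = 1/2.
  I_3 has length 10 - 9 = 1.
  I_4 has length 27/2 - 12 = 3/2.
  I_5 has length 33/2 - 31/2 = 1.
Summing:
  m(E) = 2 + 1/2 + 1 + 3/2 + 1 = 6.

6


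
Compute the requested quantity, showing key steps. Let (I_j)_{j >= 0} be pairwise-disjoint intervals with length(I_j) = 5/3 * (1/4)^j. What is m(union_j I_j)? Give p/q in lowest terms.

By countable additivity of the Lebesgue measure on pairwise disjoint measurable sets,
  m(union_{j >= 0} I_j) = sum_{j >= 0} m(I_j) = sum_{j >= 0} a * r^j,
  with a = 5/3 and r = 1/4.
Since 0 < r = 1/4 < 1, the geometric series converges:
  sum_{j >= 0} a * r^j = a / (1 - r).
  = 5/3 / (1 - 1/4)
  = 5/3 / (3/4)
  = 20/9.

20/9


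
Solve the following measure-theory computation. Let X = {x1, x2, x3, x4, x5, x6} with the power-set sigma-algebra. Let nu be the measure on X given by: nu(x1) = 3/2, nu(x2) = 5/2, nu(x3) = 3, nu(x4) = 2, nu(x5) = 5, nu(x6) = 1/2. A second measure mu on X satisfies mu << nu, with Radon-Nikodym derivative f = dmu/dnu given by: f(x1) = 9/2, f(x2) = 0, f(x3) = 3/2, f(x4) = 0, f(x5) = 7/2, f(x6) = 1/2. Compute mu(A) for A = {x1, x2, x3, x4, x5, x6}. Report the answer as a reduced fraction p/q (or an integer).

By the defining property of the Radon-Nikodym derivative, for every measurable set A,
  mu(A) = integral_A f dnu.
Since nu is a discrete measure concentrated on the atoms of X, the integral over A reduces to the sum
  mu(A) = sum_{x in A} f(x) * nu({x}).
Computing each term:
  x1: f(x1) * nu(x1) = 9/2 * 3/2 = 27/4.
  x2: f(x2) * nu(x2) = 0 * 5/2 = 0.
  x3: f(x3) * nu(x3) = 3/2 * 3 = 9/2.
  x4: f(x4) * nu(x4) = 0 * 2 = 0.
  x5: f(x5) * nu(x5) = 7/2 * 5 = 35/2.
  x6: f(x6) * nu(x6) = 1/2 * 1/2 = 1/4.
Summing: mu(A) = 27/4 + 0 + 9/2 + 0 + 35/2 + 1/4 = 29.

29


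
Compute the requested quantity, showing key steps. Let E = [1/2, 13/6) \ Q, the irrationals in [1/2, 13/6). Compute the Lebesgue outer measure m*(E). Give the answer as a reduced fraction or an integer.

The interval I = [1/2, 13/6) has m(I) = 13/6 - 1/2 = 5/3 (endpoints are measure-zero, so open/closed/half-open agree). Write I = (I cap Q) u (I \ Q). The rationals in I are countable, so m*(I cap Q) = 0 (cover each rational by intervals whose total length is arbitrarily small). By countable subadditivity m*(I) <= m*(I cap Q) + m*(I \ Q), hence m*(I \ Q) >= m(I) = 5/3. The reverse inequality m*(I \ Q) <= m*(I) = 5/3 is trivial since (I \ Q) is a subset of I. Therefore m*(I \ Q) = 5/3.

5/3


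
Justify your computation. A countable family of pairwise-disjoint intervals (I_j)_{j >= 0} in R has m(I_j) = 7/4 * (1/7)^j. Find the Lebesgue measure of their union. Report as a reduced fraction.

By countable additivity of the Lebesgue measure on pairwise disjoint measurable sets,
  m(union_{j >= 0} I_j) = sum_{j >= 0} m(I_j) = sum_{j >= 0} a * r^j,
  with a = 7/4 and r = 1/7.
Since 0 < r = 1/7 < 1, the geometric series converges:
  sum_{j >= 0} a * r^j = a / (1 - r).
  = 7/4 / (1 - 1/7)
  = 7/4 / (6/7)
  = 49/24.

49/24


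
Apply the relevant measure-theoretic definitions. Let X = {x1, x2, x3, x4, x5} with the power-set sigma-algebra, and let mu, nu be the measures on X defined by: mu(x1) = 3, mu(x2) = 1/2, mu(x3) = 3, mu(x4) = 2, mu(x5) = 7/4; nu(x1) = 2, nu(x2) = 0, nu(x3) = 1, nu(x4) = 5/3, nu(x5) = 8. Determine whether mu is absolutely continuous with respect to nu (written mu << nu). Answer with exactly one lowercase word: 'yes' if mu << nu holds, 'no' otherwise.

mu << nu means: every nu-null measurable set is also mu-null; equivalently, for every atom x, if nu({x}) = 0 then mu({x}) = 0.
Checking each atom:
  x1: nu = 2 > 0 -> no constraint.
  x2: nu = 0, mu = 1/2 > 0 -> violates mu << nu.
  x3: nu = 1 > 0 -> no constraint.
  x4: nu = 5/3 > 0 -> no constraint.
  x5: nu = 8 > 0 -> no constraint.
The atom(s) x2 violate the condition (nu = 0 but mu > 0). Therefore mu is NOT absolutely continuous w.r.t. nu.

no


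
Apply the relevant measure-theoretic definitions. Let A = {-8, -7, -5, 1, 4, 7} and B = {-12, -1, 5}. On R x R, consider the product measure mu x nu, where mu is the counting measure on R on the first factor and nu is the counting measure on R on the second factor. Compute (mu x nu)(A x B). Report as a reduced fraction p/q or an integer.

For a measurable rectangle A x B, the product measure satisfies
  (mu x nu)(A x B) = mu(A) * nu(B).
  mu(A) = 6.
  nu(B) = 3.
  (mu x nu)(A x B) = 6 * 3 = 18.

18


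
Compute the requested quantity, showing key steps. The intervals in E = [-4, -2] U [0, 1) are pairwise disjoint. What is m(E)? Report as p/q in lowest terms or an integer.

For pairwise disjoint intervals, m(union_i I_i) = sum_i m(I_i),
and m is invariant under swapping open/closed endpoints (single points have measure 0).
So m(E) = sum_i (b_i - a_i).
  I_1 has length -2 - (-4) = 2.
  I_2 has length 1 - 0 = 1.
Summing:
  m(E) = 2 + 1 = 3.

3


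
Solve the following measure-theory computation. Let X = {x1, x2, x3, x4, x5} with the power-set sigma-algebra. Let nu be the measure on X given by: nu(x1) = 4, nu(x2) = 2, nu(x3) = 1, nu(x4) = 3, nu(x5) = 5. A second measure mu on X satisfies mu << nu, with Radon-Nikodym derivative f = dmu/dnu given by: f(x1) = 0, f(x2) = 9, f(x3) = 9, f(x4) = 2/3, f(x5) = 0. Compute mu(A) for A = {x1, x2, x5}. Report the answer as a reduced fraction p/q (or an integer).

By the defining property of the Radon-Nikodym derivative, for every measurable set A,
  mu(A) = integral_A f dnu.
Since nu is a discrete measure concentrated on the atoms of X, the integral over A reduces to the sum
  mu(A) = sum_{x in A} f(x) * nu({x}).
Computing each term:
  x1: f(x1) * nu(x1) = 0 * 4 = 0.
  x2: f(x2) * nu(x2) = 9 * 2 = 18.
  x5: f(x5) * nu(x5) = 0 * 5 = 0.
Summing: mu(A) = 0 + 18 + 0 = 18.

18


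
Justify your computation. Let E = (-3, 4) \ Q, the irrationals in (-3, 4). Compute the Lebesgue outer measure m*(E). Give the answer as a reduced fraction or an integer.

The interval I = (-3, 4) has m(I) = 4 - (-3) = 7 (endpoints are measure-zero, so open/closed/half-open agree). Write I = (I cap Q) u (I \ Q). The rationals in I are countable, so m*(I cap Q) = 0 (cover each rational by intervals whose total length is arbitrarily small). By countable subadditivity m*(I) <= m*(I cap Q) + m*(I \ Q), hence m*(I \ Q) >= m(I) = 7. The reverse inequality m*(I \ Q) <= m*(I) = 7 is trivial since (I \ Q) is a subset of I. Therefore m*(I \ Q) = 7.

7


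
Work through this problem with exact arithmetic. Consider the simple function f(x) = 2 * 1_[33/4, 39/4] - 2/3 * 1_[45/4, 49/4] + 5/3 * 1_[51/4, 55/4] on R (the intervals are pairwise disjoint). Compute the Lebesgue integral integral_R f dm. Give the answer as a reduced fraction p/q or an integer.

For a simple function f = sum_i c_i * 1_{A_i} with disjoint A_i,
  integral f dm = sum_i c_i * m(A_i).
Lengths of the A_i:
  m(A_1) = 39/4 - 33/4 = 3/2.
  m(A_2) = 49/4 - 45/4 = 1.
  m(A_3) = 55/4 - 51/4 = 1.
Contributions c_i * m(A_i):
  (2) * (3/2) = 3.
  (-2/3) * (1) = -2/3.
  (5/3) * (1) = 5/3.
Total: 3 - 2/3 + 5/3 = 4.

4


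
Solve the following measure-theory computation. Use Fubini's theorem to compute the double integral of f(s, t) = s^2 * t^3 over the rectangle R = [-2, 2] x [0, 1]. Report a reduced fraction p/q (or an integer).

f(s, t) is a tensor product of a function of s and a function of t, and both factors are bounded continuous (hence Lebesgue integrable) on the rectangle, so Fubini's theorem applies:
  integral_R f d(m x m) = (integral_a1^b1 s^2 ds) * (integral_a2^b2 t^3 dt).
Inner integral in s: integral_{-2}^{2} s^2 ds = (2^3 - (-2)^3)/3
  = 16/3.
Inner integral in t: integral_{0}^{1} t^3 dt = (1^4 - 0^4)/4
  = 1/4.
Product: (16/3) * (1/4) = 4/3.

4/3


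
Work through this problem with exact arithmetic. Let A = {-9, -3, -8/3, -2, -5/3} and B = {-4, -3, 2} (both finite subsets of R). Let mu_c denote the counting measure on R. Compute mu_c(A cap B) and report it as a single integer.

Counting measure on a finite set equals cardinality. mu_c(A cap B) = |A cap B| (elements appearing in both).
Enumerating the elements of A that also lie in B gives 1 element(s).
So mu_c(A cap B) = 1.

1


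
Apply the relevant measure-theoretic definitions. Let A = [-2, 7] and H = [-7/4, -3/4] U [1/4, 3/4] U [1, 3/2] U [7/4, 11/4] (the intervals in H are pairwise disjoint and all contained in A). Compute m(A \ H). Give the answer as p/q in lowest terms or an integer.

The ambient interval has length m(A) = 7 - (-2) = 9.
Since the holes are disjoint and sit inside A, by finite additivity
  m(H) = sum_i (b_i - a_i), and m(A \ H) = m(A) - m(H).
Computing the hole measures:
  m(H_1) = -3/4 - (-7/4) = 1.
  m(H_2) = 3/4 - 1/4 = 1/2.
  m(H_3) = 3/2 - 1 = 1/2.
  m(H_4) = 11/4 - 7/4 = 1.
Summed: m(H) = 1 + 1/2 + 1/2 + 1 = 3.
So m(A \ H) = 9 - 3 = 6.

6


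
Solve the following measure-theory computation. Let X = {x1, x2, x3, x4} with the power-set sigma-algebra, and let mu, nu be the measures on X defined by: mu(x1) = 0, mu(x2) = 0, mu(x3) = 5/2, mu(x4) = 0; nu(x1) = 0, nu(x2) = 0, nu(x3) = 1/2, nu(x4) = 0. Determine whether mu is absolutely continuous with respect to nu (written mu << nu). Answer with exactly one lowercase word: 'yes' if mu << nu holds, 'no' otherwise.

mu << nu means: every nu-null measurable set is also mu-null; equivalently, for every atom x, if nu({x}) = 0 then mu({x}) = 0.
Checking each atom:
  x1: nu = 0, mu = 0 -> consistent with mu << nu.
  x2: nu = 0, mu = 0 -> consistent with mu << nu.
  x3: nu = 1/2 > 0 -> no constraint.
  x4: nu = 0, mu = 0 -> consistent with mu << nu.
No atom violates the condition. Therefore mu << nu.

yes


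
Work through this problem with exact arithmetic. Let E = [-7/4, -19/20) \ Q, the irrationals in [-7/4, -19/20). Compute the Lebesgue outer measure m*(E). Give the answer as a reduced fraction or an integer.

The interval I = [-7/4, -19/20) has m(I) = -19/20 - (-7/4) = 4/5 (endpoints are measure-zero, so open/closed/half-open agree). Write I = (I cap Q) u (I \ Q). The rationals in I are countable, so m*(I cap Q) = 0 (cover each rational by intervals whose total length is arbitrarily small). By countable subadditivity m*(I) <= m*(I cap Q) + m*(I \ Q), hence m*(I \ Q) >= m(I) = 4/5. The reverse inequality m*(I \ Q) <= m*(I) = 4/5 is trivial since (I \ Q) is a subset of I. Therefore m*(I \ Q) = 4/5.

4/5


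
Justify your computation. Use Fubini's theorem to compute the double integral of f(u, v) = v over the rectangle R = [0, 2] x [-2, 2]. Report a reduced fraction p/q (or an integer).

f(u, v) is a tensor product of a function of u and a function of v, and both factors are bounded continuous (hence Lebesgue integrable) on the rectangle, so Fubini's theorem applies:
  integral_R f d(m x m) = (integral_a1^b1 1 du) * (integral_a2^b2 v dv).
Inner integral in u: integral_{0}^{2} 1 du = (2^1 - 0^1)/1
  = 2.
Inner integral in v: integral_{-2}^{2} v dv = (2^2 - (-2)^2)/2
  = 0.
Product: (2) * (0) = 0.

0


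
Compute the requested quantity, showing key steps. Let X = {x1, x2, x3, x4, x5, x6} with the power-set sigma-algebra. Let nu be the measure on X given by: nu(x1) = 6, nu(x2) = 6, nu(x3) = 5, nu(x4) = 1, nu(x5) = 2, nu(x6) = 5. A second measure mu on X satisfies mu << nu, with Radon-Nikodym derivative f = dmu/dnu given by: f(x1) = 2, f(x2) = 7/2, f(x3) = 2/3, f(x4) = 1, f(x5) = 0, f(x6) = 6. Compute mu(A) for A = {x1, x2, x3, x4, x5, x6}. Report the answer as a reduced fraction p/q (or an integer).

By the defining property of the Radon-Nikodym derivative, for every measurable set A,
  mu(A) = integral_A f dnu.
Since nu is a discrete measure concentrated on the atoms of X, the integral over A reduces to the sum
  mu(A) = sum_{x in A} f(x) * nu({x}).
Computing each term:
  x1: f(x1) * nu(x1) = 2 * 6 = 12.
  x2: f(x2) * nu(x2) = 7/2 * 6 = 21.
  x3: f(x3) * nu(x3) = 2/3 * 5 = 10/3.
  x4: f(x4) * nu(x4) = 1 * 1 = 1.
  x5: f(x5) * nu(x5) = 0 * 2 = 0.
  x6: f(x6) * nu(x6) = 6 * 5 = 30.
Summing: mu(A) = 12 + 21 + 10/3 + 1 + 0 + 30 = 202/3.

202/3


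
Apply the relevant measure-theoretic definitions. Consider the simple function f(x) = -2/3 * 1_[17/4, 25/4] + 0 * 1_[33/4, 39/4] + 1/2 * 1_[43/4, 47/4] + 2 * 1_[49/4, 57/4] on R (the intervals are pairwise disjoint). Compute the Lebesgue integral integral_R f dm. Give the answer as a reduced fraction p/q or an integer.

For a simple function f = sum_i c_i * 1_{A_i} with disjoint A_i,
  integral f dm = sum_i c_i * m(A_i).
Lengths of the A_i:
  m(A_1) = 25/4 - 17/4 = 2.
  m(A_2) = 39/4 - 33/4 = 3/2.
  m(A_3) = 47/4 - 43/4 = 1.
  m(A_4) = 57/4 - 49/4 = 2.
Contributions c_i * m(A_i):
  (-2/3) * (2) = -4/3.
  (0) * (3/2) = 0.
  (1/2) * (1) = 1/2.
  (2) * (2) = 4.
Total: -4/3 + 0 + 1/2 + 4 = 19/6.

19/6


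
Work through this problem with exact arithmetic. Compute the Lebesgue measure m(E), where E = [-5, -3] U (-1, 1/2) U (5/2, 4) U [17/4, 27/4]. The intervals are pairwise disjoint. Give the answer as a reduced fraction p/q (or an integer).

For pairwise disjoint intervals, m(union_i I_i) = sum_i m(I_i),
and m is invariant under swapping open/closed endpoints (single points have measure 0).
So m(E) = sum_i (b_i - a_i).
  I_1 has length -3 - (-5) = 2.
  I_2 has length 1/2 - (-1) = 3/2.
  I_3 has length 4 - 5/2 = 3/2.
  I_4 has length 27/4 - 17/4 = 5/2.
Summing:
  m(E) = 2 + 3/2 + 3/2 + 5/2 = 15/2.

15/2


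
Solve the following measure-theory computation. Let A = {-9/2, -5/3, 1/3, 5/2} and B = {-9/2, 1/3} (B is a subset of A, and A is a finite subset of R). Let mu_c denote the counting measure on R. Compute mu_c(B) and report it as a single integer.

Counting measure assigns mu_c(E) = |E| (number of elements) when E is finite.
B has 2 element(s), so mu_c(B) = 2.

2


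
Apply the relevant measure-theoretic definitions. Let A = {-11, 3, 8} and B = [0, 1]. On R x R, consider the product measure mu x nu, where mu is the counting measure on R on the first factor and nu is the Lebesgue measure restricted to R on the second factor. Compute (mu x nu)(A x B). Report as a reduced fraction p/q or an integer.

For a measurable rectangle A x B, the product measure satisfies
  (mu x nu)(A x B) = mu(A) * nu(B).
  mu(A) = 3.
  nu(B) = 1.
  (mu x nu)(A x B) = 3 * 1 = 3.

3


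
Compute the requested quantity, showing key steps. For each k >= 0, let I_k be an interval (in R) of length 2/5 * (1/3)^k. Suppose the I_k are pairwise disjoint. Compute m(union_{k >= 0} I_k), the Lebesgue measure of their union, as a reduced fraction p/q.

By countable additivity of the Lebesgue measure on pairwise disjoint measurable sets,
  m(union_{k >= 0} I_k) = sum_{k >= 0} m(I_k) = sum_{k >= 0} a * r^k,
  with a = 2/5 and r = 1/3.
Since 0 < r = 1/3 < 1, the geometric series converges:
  sum_{k >= 0} a * r^k = a / (1 - r).
  = 2/5 / (1 - 1/3)
  = 2/5 / (2/3)
  = 3/5.

3/5


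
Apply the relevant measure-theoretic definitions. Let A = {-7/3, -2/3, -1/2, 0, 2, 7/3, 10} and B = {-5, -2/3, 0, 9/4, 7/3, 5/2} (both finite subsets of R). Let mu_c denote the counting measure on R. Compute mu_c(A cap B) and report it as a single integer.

Counting measure on a finite set equals cardinality. mu_c(A cap B) = |A cap B| (elements appearing in both).
Enumerating the elements of A that also lie in B gives 3 element(s).
So mu_c(A cap B) = 3.

3


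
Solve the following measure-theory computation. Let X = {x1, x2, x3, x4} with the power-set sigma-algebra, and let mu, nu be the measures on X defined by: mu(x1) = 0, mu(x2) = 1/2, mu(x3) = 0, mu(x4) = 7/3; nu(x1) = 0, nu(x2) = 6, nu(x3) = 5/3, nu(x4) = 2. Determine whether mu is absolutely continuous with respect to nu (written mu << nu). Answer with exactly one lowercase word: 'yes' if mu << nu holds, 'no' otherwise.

mu << nu means: every nu-null measurable set is also mu-null; equivalently, for every atom x, if nu({x}) = 0 then mu({x}) = 0.
Checking each atom:
  x1: nu = 0, mu = 0 -> consistent with mu << nu.
  x2: nu = 6 > 0 -> no constraint.
  x3: nu = 5/3 > 0 -> no constraint.
  x4: nu = 2 > 0 -> no constraint.
No atom violates the condition. Therefore mu << nu.

yes


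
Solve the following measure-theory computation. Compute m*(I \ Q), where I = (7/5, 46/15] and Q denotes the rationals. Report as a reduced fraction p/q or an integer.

The interval I = (7/5, 46/15] has m(I) = 46/15 - 7/5 = 5/3 (endpoints are measure-zero, so open/closed/half-open agree). Write I = (I cap Q) u (I \ Q). The rationals in I are countable, so m*(I cap Q) = 0 (cover each rational by intervals whose total length is arbitrarily small). By countable subadditivity m*(I) <= m*(I cap Q) + m*(I \ Q), hence m*(I \ Q) >= m(I) = 5/3. The reverse inequality m*(I \ Q) <= m*(I) = 5/3 is trivial since (I \ Q) is a subset of I. Therefore m*(I \ Q) = 5/3.

5/3


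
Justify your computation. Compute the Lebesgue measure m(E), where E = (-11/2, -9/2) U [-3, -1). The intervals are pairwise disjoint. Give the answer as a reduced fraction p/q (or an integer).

For pairwise disjoint intervals, m(union_i I_i) = sum_i m(I_i),
and m is invariant under swapping open/closed endpoints (single points have measure 0).
So m(E) = sum_i (b_i - a_i).
  I_1 has length -9/2 - (-11/2) = 1.
  I_2 has length -1 - (-3) = 2.
Summing:
  m(E) = 1 + 2 = 3.

3


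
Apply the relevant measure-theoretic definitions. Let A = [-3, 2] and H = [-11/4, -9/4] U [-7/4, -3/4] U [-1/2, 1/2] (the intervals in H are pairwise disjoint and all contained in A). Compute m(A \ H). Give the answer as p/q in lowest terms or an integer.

The ambient interval has length m(A) = 2 - (-3) = 5.
Since the holes are disjoint and sit inside A, by finite additivity
  m(H) = sum_i (b_i - a_i), and m(A \ H) = m(A) - m(H).
Computing the hole measures:
  m(H_1) = -9/4 - (-11/4) = 1/2.
  m(H_2) = -3/4 - (-7/4) = 1.
  m(H_3) = 1/2 - (-1/2) = 1.
Summed: m(H) = 1/2 + 1 + 1 = 5/2.
So m(A \ H) = 5 - 5/2 = 5/2.

5/2


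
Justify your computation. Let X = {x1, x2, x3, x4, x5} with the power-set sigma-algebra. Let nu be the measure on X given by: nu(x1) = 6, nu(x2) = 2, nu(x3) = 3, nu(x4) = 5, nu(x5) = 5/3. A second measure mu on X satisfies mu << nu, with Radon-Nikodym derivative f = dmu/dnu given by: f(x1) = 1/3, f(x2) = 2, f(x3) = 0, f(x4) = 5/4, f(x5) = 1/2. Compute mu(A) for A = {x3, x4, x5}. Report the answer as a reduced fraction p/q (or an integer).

By the defining property of the Radon-Nikodym derivative, for every measurable set A,
  mu(A) = integral_A f dnu.
Since nu is a discrete measure concentrated on the atoms of X, the integral over A reduces to the sum
  mu(A) = sum_{x in A} f(x) * nu({x}).
Computing each term:
  x3: f(x3) * nu(x3) = 0 * 3 = 0.
  x4: f(x4) * nu(x4) = 5/4 * 5 = 25/4.
  x5: f(x5) * nu(x5) = 1/2 * 5/3 = 5/6.
Summing: mu(A) = 0 + 25/4 + 5/6 = 85/12.

85/12


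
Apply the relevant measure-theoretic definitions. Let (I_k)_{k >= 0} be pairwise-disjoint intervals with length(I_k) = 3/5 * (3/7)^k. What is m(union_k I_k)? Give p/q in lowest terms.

By countable additivity of the Lebesgue measure on pairwise disjoint measurable sets,
  m(union_{k >= 0} I_k) = sum_{k >= 0} m(I_k) = sum_{k >= 0} a * r^k,
  with a = 3/5 and r = 3/7.
Since 0 < r = 3/7 < 1, the geometric series converges:
  sum_{k >= 0} a * r^k = a / (1 - r).
  = 3/5 / (1 - 3/7)
  = 3/5 / (4/7)
  = 21/20.

21/20


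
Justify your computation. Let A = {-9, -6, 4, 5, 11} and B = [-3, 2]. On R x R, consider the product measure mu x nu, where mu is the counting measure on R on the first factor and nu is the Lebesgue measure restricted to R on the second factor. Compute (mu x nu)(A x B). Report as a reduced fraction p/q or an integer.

For a measurable rectangle A x B, the product measure satisfies
  (mu x nu)(A x B) = mu(A) * nu(B).
  mu(A) = 5.
  nu(B) = 5.
  (mu x nu)(A x B) = 5 * 5 = 25.

25


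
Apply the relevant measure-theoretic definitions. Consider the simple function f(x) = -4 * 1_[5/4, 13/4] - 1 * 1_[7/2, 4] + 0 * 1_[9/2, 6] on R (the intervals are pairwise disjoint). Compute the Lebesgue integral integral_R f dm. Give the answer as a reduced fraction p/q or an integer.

For a simple function f = sum_i c_i * 1_{A_i} with disjoint A_i,
  integral f dm = sum_i c_i * m(A_i).
Lengths of the A_i:
  m(A_1) = 13/4 - 5/4 = 2.
  m(A_2) = 4 - 7/2 = 1/2.
  m(A_3) = 6 - 9/2 = 3/2.
Contributions c_i * m(A_i):
  (-4) * (2) = -8.
  (-1) * (1/2) = -1/2.
  (0) * (3/2) = 0.
Total: -8 - 1/2 + 0 = -17/2.

-17/2


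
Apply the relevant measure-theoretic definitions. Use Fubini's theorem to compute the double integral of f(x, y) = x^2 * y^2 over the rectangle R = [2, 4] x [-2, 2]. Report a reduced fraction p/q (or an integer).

f(x, y) is a tensor product of a function of x and a function of y, and both factors are bounded continuous (hence Lebesgue integrable) on the rectangle, so Fubini's theorem applies:
  integral_R f d(m x m) = (integral_a1^b1 x^2 dx) * (integral_a2^b2 y^2 dy).
Inner integral in x: integral_{2}^{4} x^2 dx = (4^3 - 2^3)/3
  = 56/3.
Inner integral in y: integral_{-2}^{2} y^2 dy = (2^3 - (-2)^3)/3
  = 16/3.
Product: (56/3) * (16/3) = 896/9.

896/9


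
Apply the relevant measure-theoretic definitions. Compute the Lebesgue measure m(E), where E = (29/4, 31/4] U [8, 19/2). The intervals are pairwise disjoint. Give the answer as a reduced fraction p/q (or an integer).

For pairwise disjoint intervals, m(union_i I_i) = sum_i m(I_i),
and m is invariant under swapping open/closed endpoints (single points have measure 0).
So m(E) = sum_i (b_i - a_i).
  I_1 has length 31/4 - 29/4 = 1/2.
  I_2 has length 19/2 - 8 = 3/2.
Summing:
  m(E) = 1/2 + 3/2 = 2.

2


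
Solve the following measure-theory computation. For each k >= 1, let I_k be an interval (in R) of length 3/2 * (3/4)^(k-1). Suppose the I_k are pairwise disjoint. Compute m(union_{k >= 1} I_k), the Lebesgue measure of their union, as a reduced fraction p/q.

By countable additivity of the Lebesgue measure on pairwise disjoint measurable sets,
  m(union_{k >= 1} I_k) = sum_{k >= 1} m(I_k) = sum_{k >= 1} a * r^(k-1),
  with a = 3/2 and r = 3/4.
Since 0 < r = 3/4 < 1, the geometric series converges:
  sum_{k >= 1} a * r^(k-1) = a / (1 - r).
  = 3/2 / (1 - 3/4)
  = 3/2 / (1/4)
  = 6.

6


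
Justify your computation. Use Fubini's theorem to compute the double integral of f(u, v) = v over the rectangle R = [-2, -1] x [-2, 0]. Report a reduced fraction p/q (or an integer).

f(u, v) is a tensor product of a function of u and a function of v, and both factors are bounded continuous (hence Lebesgue integrable) on the rectangle, so Fubini's theorem applies:
  integral_R f d(m x m) = (integral_a1^b1 1 du) * (integral_a2^b2 v dv).
Inner integral in u: integral_{-2}^{-1} 1 du = ((-1)^1 - (-2)^1)/1
  = 1.
Inner integral in v: integral_{-2}^{0} v dv = (0^2 - (-2)^2)/2
  = -2.
Product: (1) * (-2) = -2.

-2


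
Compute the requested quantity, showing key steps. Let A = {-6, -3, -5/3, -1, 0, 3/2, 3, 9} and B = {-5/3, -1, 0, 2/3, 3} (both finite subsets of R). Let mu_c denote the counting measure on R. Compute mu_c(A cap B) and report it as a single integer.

Counting measure on a finite set equals cardinality. mu_c(A cap B) = |A cap B| (elements appearing in both).
Enumerating the elements of A that also lie in B gives 4 element(s).
So mu_c(A cap B) = 4.

4


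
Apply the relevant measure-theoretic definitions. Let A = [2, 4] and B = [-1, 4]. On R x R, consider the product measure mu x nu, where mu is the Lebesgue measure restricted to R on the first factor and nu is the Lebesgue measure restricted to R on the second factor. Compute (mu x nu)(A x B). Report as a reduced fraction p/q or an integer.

For a measurable rectangle A x B, the product measure satisfies
  (mu x nu)(A x B) = mu(A) * nu(B).
  mu(A) = 2.
  nu(B) = 5.
  (mu x nu)(A x B) = 2 * 5 = 10.

10


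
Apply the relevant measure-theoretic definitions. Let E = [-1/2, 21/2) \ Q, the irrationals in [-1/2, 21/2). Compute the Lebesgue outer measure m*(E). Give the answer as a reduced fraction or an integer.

The interval I = [-1/2, 21/2) has m(I) = 21/2 - (-1/2) = 11 (endpoints are measure-zero, so open/closed/half-open agree). Write I = (I cap Q) u (I \ Q). The rationals in I are countable, so m*(I cap Q) = 0 (cover each rational by intervals whose total length is arbitrarily small). By countable subadditivity m*(I) <= m*(I cap Q) + m*(I \ Q), hence m*(I \ Q) >= m(I) = 11. The reverse inequality m*(I \ Q) <= m*(I) = 11 is trivial since (I \ Q) is a subset of I. Therefore m*(I \ Q) = 11.

11


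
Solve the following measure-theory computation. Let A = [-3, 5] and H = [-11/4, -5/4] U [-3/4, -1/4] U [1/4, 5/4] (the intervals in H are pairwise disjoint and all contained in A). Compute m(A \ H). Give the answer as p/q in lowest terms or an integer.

The ambient interval has length m(A) = 5 - (-3) = 8.
Since the holes are disjoint and sit inside A, by finite additivity
  m(H) = sum_i (b_i - a_i), and m(A \ H) = m(A) - m(H).
Computing the hole measures:
  m(H_1) = -5/4 - (-11/4) = 3/2.
  m(H_2) = -1/4 - (-3/4) = 1/2.
  m(H_3) = 5/4 - 1/4 = 1.
Summed: m(H) = 3/2 + 1/2 + 1 = 3.
So m(A \ H) = 8 - 3 = 5.

5


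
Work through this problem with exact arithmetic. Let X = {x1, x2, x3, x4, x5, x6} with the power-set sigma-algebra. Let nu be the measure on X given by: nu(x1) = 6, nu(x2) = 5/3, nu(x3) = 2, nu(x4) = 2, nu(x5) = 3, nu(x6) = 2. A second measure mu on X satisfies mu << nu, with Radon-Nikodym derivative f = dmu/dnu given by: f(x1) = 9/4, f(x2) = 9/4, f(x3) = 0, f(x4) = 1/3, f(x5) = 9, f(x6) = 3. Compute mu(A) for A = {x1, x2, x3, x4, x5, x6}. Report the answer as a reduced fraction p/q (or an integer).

By the defining property of the Radon-Nikodym derivative, for every measurable set A,
  mu(A) = integral_A f dnu.
Since nu is a discrete measure concentrated on the atoms of X, the integral over A reduces to the sum
  mu(A) = sum_{x in A} f(x) * nu({x}).
Computing each term:
  x1: f(x1) * nu(x1) = 9/4 * 6 = 27/2.
  x2: f(x2) * nu(x2) = 9/4 * 5/3 = 15/4.
  x3: f(x3) * nu(x3) = 0 * 2 = 0.
  x4: f(x4) * nu(x4) = 1/3 * 2 = 2/3.
  x5: f(x5) * nu(x5) = 9 * 3 = 27.
  x6: f(x6) * nu(x6) = 3 * 2 = 6.
Summing: mu(A) = 27/2 + 15/4 + 0 + 2/3 + 27 + 6 = 611/12.

611/12


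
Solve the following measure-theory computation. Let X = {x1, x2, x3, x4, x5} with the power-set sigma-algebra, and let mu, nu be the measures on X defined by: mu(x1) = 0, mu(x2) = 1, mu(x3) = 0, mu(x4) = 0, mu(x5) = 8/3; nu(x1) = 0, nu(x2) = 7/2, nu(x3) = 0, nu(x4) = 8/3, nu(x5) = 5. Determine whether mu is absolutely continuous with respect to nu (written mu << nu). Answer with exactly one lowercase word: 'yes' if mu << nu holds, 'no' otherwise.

mu << nu means: every nu-null measurable set is also mu-null; equivalently, for every atom x, if nu({x}) = 0 then mu({x}) = 0.
Checking each atom:
  x1: nu = 0, mu = 0 -> consistent with mu << nu.
  x2: nu = 7/2 > 0 -> no constraint.
  x3: nu = 0, mu = 0 -> consistent with mu << nu.
  x4: nu = 8/3 > 0 -> no constraint.
  x5: nu = 5 > 0 -> no constraint.
No atom violates the condition. Therefore mu << nu.

yes


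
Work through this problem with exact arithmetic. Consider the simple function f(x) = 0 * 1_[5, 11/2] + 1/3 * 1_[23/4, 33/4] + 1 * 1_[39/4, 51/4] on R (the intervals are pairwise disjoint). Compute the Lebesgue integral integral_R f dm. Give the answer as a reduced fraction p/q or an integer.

For a simple function f = sum_i c_i * 1_{A_i} with disjoint A_i,
  integral f dm = sum_i c_i * m(A_i).
Lengths of the A_i:
  m(A_1) = 11/2 - 5 = 1/2.
  m(A_2) = 33/4 - 23/4 = 5/2.
  m(A_3) = 51/4 - 39/4 = 3.
Contributions c_i * m(A_i):
  (0) * (1/2) = 0.
  (1/3) * (5/2) = 5/6.
  (1) * (3) = 3.
Total: 0 + 5/6 + 3 = 23/6.

23/6


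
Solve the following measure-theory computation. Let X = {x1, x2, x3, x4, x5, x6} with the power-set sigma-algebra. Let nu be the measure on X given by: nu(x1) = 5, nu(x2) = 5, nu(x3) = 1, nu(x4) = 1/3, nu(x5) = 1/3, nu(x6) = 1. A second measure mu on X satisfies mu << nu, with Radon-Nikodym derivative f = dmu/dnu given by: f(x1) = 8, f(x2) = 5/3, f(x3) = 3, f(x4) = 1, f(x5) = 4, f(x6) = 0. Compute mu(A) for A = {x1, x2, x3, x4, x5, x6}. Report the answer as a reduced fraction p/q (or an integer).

By the defining property of the Radon-Nikodym derivative, for every measurable set A,
  mu(A) = integral_A f dnu.
Since nu is a discrete measure concentrated on the atoms of X, the integral over A reduces to the sum
  mu(A) = sum_{x in A} f(x) * nu({x}).
Computing each term:
  x1: f(x1) * nu(x1) = 8 * 5 = 40.
  x2: f(x2) * nu(x2) = 5/3 * 5 = 25/3.
  x3: f(x3) * nu(x3) = 3 * 1 = 3.
  x4: f(x4) * nu(x4) = 1 * 1/3 = 1/3.
  x5: f(x5) * nu(x5) = 4 * 1/3 = 4/3.
  x6: f(x6) * nu(x6) = 0 * 1 = 0.
Summing: mu(A) = 40 + 25/3 + 3 + 1/3 + 4/3 + 0 = 53.

53


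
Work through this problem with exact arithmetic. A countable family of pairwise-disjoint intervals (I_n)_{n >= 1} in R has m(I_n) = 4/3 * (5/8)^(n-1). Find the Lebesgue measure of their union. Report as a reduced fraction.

By countable additivity of the Lebesgue measure on pairwise disjoint measurable sets,
  m(union_{n >= 1} I_n) = sum_{n >= 1} m(I_n) = sum_{n >= 1} a * r^(n-1),
  with a = 4/3 and r = 5/8.
Since 0 < r = 5/8 < 1, the geometric series converges:
  sum_{n >= 1} a * r^(n-1) = a / (1 - r).
  = 4/3 / (1 - 5/8)
  = 4/3 / (3/8)
  = 32/9.

32/9


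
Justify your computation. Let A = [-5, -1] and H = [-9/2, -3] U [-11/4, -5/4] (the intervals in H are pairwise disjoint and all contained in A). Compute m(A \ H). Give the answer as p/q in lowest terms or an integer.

The ambient interval has length m(A) = -1 - (-5) = 4.
Since the holes are disjoint and sit inside A, by finite additivity
  m(H) = sum_i (b_i - a_i), and m(A \ H) = m(A) - m(H).
Computing the hole measures:
  m(H_1) = -3 - (-9/2) = 3/2.
  m(H_2) = -5/4 - (-11/4) = 3/2.
Summed: m(H) = 3/2 + 3/2 = 3.
So m(A \ H) = 4 - 3 = 1.

1


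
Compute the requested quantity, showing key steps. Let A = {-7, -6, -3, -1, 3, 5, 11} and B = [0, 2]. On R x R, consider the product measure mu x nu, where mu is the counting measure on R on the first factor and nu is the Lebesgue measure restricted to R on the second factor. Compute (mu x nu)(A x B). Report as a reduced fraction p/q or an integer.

For a measurable rectangle A x B, the product measure satisfies
  (mu x nu)(A x B) = mu(A) * nu(B).
  mu(A) = 7.
  nu(B) = 2.
  (mu x nu)(A x B) = 7 * 2 = 14.

14


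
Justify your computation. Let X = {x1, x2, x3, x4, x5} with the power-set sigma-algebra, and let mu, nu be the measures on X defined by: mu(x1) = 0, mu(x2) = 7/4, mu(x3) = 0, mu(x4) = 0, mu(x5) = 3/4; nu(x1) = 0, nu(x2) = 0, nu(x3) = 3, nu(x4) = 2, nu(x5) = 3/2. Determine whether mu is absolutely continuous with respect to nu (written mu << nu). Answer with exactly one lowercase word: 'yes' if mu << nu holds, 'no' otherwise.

mu << nu means: every nu-null measurable set is also mu-null; equivalently, for every atom x, if nu({x}) = 0 then mu({x}) = 0.
Checking each atom:
  x1: nu = 0, mu = 0 -> consistent with mu << nu.
  x2: nu = 0, mu = 7/4 > 0 -> violates mu << nu.
  x3: nu = 3 > 0 -> no constraint.
  x4: nu = 2 > 0 -> no constraint.
  x5: nu = 3/2 > 0 -> no constraint.
The atom(s) x2 violate the condition (nu = 0 but mu > 0). Therefore mu is NOT absolutely continuous w.r.t. nu.

no


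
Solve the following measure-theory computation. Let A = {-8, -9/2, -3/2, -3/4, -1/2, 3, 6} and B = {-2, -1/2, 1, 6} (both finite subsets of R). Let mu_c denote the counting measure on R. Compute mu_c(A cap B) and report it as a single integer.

Counting measure on a finite set equals cardinality. mu_c(A cap B) = |A cap B| (elements appearing in both).
Enumerating the elements of A that also lie in B gives 2 element(s).
So mu_c(A cap B) = 2.

2


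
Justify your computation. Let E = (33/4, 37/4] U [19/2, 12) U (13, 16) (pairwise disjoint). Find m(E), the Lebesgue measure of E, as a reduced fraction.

For pairwise disjoint intervals, m(union_i I_i) = sum_i m(I_i),
and m is invariant under swapping open/closed endpoints (single points have measure 0).
So m(E) = sum_i (b_i - a_i).
  I_1 has length 37/4 - 33/4 = 1.
  I_2 has length 12 - 19/2 = 5/2.
  I_3 has length 16 - 13 = 3.
Summing:
  m(E) = 1 + 5/2 + 3 = 13/2.

13/2


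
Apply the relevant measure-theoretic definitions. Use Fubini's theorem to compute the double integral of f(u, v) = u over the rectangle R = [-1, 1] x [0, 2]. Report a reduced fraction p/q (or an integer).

f(u, v) is a tensor product of a function of u and a function of v, and both factors are bounded continuous (hence Lebesgue integrable) on the rectangle, so Fubini's theorem applies:
  integral_R f d(m x m) = (integral_a1^b1 u du) * (integral_a2^b2 1 dv).
Inner integral in u: integral_{-1}^{1} u du = (1^2 - (-1)^2)/2
  = 0.
Inner integral in v: integral_{0}^{2} 1 dv = (2^1 - 0^1)/1
  = 2.
Product: (0) * (2) = 0.

0
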